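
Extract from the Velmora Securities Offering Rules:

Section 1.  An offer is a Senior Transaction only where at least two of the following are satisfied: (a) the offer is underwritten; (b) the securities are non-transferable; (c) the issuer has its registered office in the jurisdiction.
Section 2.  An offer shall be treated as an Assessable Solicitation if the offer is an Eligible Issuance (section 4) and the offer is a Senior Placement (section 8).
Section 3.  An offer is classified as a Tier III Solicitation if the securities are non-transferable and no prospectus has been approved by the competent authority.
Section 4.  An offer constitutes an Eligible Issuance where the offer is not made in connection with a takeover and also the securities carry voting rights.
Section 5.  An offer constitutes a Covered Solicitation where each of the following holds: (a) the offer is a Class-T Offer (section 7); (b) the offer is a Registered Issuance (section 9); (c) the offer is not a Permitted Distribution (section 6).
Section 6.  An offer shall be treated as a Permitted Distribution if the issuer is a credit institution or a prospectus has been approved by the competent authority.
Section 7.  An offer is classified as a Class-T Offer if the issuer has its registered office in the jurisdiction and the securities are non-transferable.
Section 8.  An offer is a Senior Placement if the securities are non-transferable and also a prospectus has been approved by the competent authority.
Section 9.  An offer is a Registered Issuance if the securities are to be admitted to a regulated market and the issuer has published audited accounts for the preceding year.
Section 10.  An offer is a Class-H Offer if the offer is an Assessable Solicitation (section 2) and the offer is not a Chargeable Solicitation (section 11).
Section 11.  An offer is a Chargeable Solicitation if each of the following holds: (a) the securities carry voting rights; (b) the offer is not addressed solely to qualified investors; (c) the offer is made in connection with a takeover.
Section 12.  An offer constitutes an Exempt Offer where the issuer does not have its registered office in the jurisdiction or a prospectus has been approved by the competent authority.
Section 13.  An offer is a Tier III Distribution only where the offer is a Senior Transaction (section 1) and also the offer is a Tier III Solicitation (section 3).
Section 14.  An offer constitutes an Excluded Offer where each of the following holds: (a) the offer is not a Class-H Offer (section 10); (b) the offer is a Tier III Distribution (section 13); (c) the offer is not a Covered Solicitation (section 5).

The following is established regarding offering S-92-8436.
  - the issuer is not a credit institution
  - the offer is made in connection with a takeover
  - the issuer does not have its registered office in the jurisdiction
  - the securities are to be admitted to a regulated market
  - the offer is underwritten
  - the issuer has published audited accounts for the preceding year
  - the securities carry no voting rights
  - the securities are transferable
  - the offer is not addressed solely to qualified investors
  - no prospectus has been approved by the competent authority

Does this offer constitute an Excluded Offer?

section 4 — Eligible Issuance: [the offer is not made in connection with a takeover? no] AND [the securities carry voting rights? no] → not satisfied.
section 8 — Senior Placement: [the securities are non-transferable? no] AND [a prospectus has been approved by the competent authority? no] → not satisfied.
section 2 — Assessable Solicitation: [Eligible Issuance (section 4)? no] AND [Senior Placement (section 8)? no] → not satisfied.
section 11 — Chargeable Solicitation: [the securities carry voting rights? no] AND [the offer is not addressed solely to qualified investors? yes] AND [the offer is made in connection with a takeover? yes] → not satisfied.
section 10 — Class-H Offer: [Assessable Solicitation (section 2)? no] AND [not a Chargeable Solicitation (section 11)? yes] → not satisfied.
section 1 — Senior Transaction: the offer is underwritten? yes; the securities are non-transferable? no; the issuer has its registered office in the jurisdiction? no — 1 of 3 hold (need ≥2) → not satisfied.
section 3 — Tier III Solicitation: [the securities are non-transferable? no] AND [no prospectus has been approved by the competent authority? yes] → not satisfied.
section 13 — Tier III Distribution: [Senior Transaction (section 1)? no] AND [Tier III Solicitation (section 3)? no] → not satisfied.
section 7 — Class-T Offer: [the issuer has its registered office in the jurisdiction? no] AND [the securities are non-transferable? no] → not satisfied.
section 9 — Registered Issuance: [the securities are to be admitted to a regulated market? yes] AND [the issuer has published audited accounts for the preceding year? yes] → satisfied.
section 6 — Permitted Distribution: [the issuer is a credit institution? no] OR [a prospectus has been approved by the competent authority? no] → not satisfied.
section 5 — Covered Solicitation: [Class-T Offer (section 7)? no] AND [Registered Issuance (section 9)? yes] AND [not a Permitted Distribution (section 6)? yes] → not satisfied.
section 14 — Excluded Offer: [not a Class-H Offer (section 10)? yes] AND [Tier III Distribution (section 13)? no] AND [not a Covered Solicitation (section 5)? yes] → not satisfied.

No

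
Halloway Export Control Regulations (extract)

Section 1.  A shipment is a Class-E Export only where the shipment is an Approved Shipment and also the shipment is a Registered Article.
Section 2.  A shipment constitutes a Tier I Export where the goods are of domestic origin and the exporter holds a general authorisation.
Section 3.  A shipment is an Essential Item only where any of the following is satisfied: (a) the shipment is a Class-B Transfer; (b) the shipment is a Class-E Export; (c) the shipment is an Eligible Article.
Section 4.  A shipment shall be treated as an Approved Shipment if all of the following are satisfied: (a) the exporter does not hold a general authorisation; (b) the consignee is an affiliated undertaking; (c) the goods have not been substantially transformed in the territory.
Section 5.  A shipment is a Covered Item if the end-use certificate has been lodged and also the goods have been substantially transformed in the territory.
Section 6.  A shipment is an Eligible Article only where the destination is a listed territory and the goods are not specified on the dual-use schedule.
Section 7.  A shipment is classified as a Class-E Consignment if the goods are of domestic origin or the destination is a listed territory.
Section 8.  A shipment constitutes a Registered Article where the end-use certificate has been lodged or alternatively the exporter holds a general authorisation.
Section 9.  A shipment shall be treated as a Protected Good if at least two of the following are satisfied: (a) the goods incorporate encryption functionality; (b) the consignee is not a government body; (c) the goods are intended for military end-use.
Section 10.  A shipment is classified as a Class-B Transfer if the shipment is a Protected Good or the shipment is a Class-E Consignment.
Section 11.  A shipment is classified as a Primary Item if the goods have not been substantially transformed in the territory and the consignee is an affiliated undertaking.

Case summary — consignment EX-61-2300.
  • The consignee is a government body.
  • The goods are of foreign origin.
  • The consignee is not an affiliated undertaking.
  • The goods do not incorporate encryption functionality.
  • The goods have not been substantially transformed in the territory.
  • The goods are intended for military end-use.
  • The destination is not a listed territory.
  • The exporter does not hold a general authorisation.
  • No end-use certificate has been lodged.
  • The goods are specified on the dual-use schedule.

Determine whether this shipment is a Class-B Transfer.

section 9 — Protected Good: the goods incorporate encryption functionality? no; the consignee is not a government body? no; the goods are intended for military end-use? yes — 1 of 3 hold (need ≥2) → not satisfied.
section 7 — Class-E Consignment: [the goods are of domestic origin? no] OR [the destination is a listed territory? no] → not satisfied.
section 10 — Class-B Transfer: [Protected Good (section 9)? no] OR [Class-E Consignment (section 7)? no] → not satisfied.

No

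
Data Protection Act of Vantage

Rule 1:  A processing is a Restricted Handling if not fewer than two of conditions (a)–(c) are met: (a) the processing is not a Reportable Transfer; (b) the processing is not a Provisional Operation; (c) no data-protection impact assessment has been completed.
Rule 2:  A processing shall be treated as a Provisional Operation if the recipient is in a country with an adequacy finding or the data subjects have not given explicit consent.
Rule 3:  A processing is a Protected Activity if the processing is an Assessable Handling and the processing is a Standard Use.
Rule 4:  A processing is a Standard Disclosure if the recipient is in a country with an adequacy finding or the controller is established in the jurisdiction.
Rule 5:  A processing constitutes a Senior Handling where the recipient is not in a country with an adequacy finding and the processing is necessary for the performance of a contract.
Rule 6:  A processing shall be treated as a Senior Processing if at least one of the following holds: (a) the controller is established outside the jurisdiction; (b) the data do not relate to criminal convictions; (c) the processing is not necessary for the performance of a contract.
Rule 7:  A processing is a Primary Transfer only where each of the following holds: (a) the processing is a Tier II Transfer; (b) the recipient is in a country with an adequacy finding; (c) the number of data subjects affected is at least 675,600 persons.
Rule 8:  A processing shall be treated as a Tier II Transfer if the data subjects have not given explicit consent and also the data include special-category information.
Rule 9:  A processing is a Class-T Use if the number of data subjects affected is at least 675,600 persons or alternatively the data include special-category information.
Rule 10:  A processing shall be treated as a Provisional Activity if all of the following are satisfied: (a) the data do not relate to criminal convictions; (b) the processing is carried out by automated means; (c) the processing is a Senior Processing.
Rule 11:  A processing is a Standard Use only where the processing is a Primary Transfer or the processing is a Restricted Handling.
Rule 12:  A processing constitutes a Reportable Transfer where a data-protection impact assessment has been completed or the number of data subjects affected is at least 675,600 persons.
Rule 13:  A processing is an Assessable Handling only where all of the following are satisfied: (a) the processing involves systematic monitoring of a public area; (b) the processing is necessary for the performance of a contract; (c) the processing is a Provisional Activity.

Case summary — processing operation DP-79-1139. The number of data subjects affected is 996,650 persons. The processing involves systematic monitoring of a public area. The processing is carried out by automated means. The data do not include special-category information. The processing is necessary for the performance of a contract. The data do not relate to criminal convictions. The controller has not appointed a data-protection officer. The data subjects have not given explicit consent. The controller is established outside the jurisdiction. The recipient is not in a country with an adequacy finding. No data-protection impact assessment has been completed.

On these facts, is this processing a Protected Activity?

No

rule 6 — Senior Processing: [the controller is established outside the jurisdiction? yes] OR [the data do not relate to criminal convictions? yes] OR [the processing is not necessary for the performance of a contract? no] → satisfied.
rule 10 — Provisional Activity: [the data do not relate to criminal convictions? yes] AND [the processing is carried out by automated means? yes] AND [Senior Processing (rule 6)? yes] → satisfied.
rule 13 — Assessable Handling: [the processing involves systematic monitoring of a public area? yes] AND [the processing is necessary for the performance of a contract? yes] AND [Provisional Activity (rule 10)? yes] → satisfied.
rule 8 — Tier II Transfer: [the data subjects have not given explicit consent? yes] AND [the data include special-category information? no] → not satisfied.
rule 7 — Primary Transfer: [Tier II Transfer (rule 8)? no] AND [the recipient is in a country with an adequacy finding? no] AND [number of data subjects affected: 996,650 persons ≥ 675,600 persons? yes] → not satisfied.
rule 12 — Reportable Transfer: [a data-protection impact assessment has been completed? no] OR [number of data subjects affected: 996,650 persons ≥ 675,600 persons? yes] → satisfied.
rule 2 — Provisional Operation: [the recipient is in a country with an adequacy finding? no] OR [the data subjects have not given explicit consent? yes] → satisfied.
rule 1 — Restricted Handling: not a Reportable Transfer (rule 12)? no; not a Provisional Operation (rule 2)? no; no data-protection impact assessment has been completed? yes — 1 of 3 hold (need ≥2) → not satisfied.
rule 11 — Standard Use: [Primary Transfer (rule 7)? no] OR [Restricted Handling (rule 1)? no] → not satisfied.
rule 3 — Protected Activity: [Assessable Handling (rule 13)? yes] AND [Standard Use (rule 11)? no] → not satisfied.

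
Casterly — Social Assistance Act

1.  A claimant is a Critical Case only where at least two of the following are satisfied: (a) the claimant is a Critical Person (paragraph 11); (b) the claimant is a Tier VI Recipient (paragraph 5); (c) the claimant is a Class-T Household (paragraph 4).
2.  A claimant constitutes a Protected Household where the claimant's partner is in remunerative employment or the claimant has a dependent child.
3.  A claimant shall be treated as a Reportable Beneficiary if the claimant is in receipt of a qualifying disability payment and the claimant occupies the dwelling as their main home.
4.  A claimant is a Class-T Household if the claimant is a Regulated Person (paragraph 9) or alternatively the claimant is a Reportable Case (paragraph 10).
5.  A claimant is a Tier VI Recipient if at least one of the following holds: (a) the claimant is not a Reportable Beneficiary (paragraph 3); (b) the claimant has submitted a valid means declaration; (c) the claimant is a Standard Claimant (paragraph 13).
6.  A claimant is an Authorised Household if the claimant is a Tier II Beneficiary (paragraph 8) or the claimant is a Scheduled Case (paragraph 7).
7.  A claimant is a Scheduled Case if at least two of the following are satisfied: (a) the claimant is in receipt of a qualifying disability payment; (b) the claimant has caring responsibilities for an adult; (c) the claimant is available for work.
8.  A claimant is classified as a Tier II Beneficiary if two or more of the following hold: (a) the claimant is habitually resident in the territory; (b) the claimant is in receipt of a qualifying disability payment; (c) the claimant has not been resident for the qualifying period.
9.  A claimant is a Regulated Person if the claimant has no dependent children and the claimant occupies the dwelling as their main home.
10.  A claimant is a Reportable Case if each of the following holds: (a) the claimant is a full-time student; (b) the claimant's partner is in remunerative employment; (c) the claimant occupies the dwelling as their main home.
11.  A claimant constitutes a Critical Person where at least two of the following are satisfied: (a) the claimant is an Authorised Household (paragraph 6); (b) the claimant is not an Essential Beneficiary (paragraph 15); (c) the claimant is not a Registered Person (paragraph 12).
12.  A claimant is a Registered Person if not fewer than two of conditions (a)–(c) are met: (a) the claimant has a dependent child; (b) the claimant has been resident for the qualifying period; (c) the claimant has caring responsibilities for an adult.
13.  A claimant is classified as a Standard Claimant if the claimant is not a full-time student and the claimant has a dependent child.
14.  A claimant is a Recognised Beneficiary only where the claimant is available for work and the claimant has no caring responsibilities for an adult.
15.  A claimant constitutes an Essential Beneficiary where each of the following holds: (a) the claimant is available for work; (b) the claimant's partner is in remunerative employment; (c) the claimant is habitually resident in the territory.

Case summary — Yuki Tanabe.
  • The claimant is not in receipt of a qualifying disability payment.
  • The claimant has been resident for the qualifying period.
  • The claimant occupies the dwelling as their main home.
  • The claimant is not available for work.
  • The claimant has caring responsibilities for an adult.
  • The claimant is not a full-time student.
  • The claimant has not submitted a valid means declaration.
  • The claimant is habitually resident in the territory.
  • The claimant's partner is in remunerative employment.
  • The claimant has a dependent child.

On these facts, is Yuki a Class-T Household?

paragraph 9 — Regulated Person: [the claimant has no dependent children? no] AND [the claimant occupies the dwelling as their main home? yes] → not satisfied.
paragraph 10 — Reportable Case: [the claimant is a full-time student? no] AND [the claimant's partner is in remunerative employment? yes] AND [the claimant occupies the dwelling as their main home? yes] → not satisfied.
paragraph 4 — Class-T Household: [Regulated Person (paragraph 9)? no] OR [Reportable Case (paragraph 10)? no] → not satisfied.

No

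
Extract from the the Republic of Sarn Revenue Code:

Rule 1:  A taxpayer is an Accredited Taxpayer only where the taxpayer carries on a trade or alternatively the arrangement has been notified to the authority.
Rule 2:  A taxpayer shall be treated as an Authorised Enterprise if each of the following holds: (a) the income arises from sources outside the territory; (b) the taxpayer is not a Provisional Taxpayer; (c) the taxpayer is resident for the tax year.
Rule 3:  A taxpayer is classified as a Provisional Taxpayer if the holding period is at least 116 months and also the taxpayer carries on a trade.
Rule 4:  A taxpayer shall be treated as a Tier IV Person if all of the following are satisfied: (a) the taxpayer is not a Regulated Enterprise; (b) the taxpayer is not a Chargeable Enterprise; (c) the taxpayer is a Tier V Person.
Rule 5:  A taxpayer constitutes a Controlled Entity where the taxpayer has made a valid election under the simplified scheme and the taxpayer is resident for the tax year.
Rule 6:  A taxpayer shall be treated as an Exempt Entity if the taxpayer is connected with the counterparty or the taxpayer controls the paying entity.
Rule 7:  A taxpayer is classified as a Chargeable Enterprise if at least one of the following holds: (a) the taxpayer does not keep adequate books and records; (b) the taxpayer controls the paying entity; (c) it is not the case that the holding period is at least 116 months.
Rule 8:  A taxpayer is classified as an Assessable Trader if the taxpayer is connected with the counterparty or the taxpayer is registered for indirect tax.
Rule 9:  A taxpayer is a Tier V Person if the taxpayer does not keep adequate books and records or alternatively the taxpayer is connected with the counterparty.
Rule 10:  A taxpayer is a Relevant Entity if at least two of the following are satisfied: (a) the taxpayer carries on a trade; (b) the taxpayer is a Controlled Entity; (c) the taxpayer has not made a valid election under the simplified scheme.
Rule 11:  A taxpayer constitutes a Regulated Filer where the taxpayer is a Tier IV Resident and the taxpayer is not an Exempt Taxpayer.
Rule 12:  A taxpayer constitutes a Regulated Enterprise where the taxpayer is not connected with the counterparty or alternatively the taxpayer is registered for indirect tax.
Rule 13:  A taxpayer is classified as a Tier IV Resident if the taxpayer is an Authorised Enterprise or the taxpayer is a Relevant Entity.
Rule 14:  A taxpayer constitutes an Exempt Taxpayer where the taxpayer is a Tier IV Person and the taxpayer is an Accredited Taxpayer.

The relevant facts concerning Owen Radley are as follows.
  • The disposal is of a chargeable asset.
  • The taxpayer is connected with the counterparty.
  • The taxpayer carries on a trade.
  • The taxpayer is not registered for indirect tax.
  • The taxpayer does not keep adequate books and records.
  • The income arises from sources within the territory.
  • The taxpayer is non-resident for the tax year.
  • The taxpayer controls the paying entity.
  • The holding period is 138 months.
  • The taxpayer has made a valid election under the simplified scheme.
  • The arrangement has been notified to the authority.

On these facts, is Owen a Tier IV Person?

No

rule 12 — Regulated Enterprise: [the taxpayer is not connected with the counterparty? no] OR [the taxpayer is registered for indirect tax? no] → not satisfied.
rule 7 — Chargeable Enterprise: [the taxpayer does not keep adequate books and records? yes] OR [the taxpayer controls the paying entity? yes] OR [holding period: 138 months ≥ 116 months? yes, so negated condition no] → satisfied.
rule 9 — Tier V Person: [the taxpayer does not keep adequate books and records? yes] OR [the taxpayer is connected with the counterparty? yes] → satisfied.
rule 4 — Tier IV Person: [not a Regulated Enterprise (rule 12)? yes] AND [not a Chargeable Enterprise (rule 7)? no] AND [Tier V Person (rule 9)? yes] → not satisfied.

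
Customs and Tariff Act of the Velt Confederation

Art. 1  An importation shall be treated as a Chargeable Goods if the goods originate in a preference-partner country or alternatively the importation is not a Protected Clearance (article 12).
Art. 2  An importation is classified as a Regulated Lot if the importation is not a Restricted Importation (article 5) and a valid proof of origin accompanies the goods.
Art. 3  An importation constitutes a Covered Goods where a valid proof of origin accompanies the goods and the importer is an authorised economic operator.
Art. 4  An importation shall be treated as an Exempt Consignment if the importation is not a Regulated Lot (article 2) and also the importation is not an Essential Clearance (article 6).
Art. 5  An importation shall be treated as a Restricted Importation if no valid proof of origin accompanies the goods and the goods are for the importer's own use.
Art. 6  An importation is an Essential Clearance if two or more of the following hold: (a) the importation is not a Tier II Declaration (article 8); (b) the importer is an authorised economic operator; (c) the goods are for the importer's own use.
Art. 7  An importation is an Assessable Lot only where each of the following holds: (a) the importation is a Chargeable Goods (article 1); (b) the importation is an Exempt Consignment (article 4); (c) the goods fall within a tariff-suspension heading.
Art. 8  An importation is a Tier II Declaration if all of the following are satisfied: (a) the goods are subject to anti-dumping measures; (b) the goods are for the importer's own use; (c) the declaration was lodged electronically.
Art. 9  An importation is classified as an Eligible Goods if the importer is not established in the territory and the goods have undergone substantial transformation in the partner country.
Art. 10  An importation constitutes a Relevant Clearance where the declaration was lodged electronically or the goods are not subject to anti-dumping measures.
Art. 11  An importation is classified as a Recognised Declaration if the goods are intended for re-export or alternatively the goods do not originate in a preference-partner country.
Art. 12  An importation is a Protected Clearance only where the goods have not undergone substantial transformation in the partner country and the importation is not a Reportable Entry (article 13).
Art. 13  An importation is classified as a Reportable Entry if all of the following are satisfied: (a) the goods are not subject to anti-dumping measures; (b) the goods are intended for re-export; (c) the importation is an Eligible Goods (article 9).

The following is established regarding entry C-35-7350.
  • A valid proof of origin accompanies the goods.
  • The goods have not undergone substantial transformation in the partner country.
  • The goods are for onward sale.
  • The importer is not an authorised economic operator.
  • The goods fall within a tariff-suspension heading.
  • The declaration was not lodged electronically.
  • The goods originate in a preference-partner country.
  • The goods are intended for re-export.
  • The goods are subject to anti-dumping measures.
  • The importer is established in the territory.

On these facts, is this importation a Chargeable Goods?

Yes

Under article 9: the importer is not established in the territory? no; and the goods have undergone substantial transformation in the partner country? no. So the importation is not an Eligible Goods.
Under article 13: the goods are not subject to anti-dumping measures? no; and the goods are intended for re-export? yes; and Eligible Goods (article 9)? no. So the importation is not a Reportable Entry.
Under article 12: the goods have not undergone substantial transformation in the partner country? yes; and not a Reportable Entry (article 13)? yes. So the importation is a Protected Clearance.
Under article 1: the goods originate in a preference-partner country? yes; or not a Protected Clearance (article 12)? no. So the importation is a Chargeable Goods.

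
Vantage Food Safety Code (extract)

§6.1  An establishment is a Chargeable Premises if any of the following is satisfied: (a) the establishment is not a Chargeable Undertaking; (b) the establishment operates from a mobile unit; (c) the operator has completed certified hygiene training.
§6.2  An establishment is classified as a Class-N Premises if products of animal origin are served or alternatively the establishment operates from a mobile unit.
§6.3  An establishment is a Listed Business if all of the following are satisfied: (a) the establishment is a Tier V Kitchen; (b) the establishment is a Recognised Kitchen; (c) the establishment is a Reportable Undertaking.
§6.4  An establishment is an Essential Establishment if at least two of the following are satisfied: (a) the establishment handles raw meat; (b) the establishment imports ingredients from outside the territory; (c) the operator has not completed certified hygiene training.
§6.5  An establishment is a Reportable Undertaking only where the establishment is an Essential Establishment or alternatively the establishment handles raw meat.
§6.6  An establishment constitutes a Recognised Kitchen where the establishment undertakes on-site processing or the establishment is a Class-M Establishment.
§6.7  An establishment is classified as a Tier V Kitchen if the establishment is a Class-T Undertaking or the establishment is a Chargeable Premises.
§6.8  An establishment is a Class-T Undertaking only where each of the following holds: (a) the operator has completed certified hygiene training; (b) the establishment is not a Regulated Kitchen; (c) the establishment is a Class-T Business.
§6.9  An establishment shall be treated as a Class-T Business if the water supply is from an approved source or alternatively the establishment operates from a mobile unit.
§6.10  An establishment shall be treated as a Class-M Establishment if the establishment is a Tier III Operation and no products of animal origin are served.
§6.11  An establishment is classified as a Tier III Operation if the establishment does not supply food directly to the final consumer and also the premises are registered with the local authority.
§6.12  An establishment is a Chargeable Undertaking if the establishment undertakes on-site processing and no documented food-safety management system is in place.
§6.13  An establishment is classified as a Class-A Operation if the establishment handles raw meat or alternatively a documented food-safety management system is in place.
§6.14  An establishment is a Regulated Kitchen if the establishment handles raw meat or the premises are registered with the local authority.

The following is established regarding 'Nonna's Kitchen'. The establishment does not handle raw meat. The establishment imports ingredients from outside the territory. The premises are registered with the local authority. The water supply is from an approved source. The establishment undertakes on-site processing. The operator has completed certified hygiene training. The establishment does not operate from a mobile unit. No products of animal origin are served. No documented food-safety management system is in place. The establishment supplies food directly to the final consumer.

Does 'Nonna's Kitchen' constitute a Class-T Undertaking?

No

Under §6.14: the establishment handles raw meat? no; or the premises are registered with the local authority? yes. So the establishment is a Regulated Kitchen.
Under §6.9: the water supply is from an approved source? yes; or the establishment operates from a mobile unit? no. So the establishment is a Class-T Business.
Under §6.8: the operator has completed certified hygiene training? yes; and not a Regulated Kitchen (§6.14)? no; and Class-T Business (§6.9)? yes. So the establishment is not a Class-T Undertaking.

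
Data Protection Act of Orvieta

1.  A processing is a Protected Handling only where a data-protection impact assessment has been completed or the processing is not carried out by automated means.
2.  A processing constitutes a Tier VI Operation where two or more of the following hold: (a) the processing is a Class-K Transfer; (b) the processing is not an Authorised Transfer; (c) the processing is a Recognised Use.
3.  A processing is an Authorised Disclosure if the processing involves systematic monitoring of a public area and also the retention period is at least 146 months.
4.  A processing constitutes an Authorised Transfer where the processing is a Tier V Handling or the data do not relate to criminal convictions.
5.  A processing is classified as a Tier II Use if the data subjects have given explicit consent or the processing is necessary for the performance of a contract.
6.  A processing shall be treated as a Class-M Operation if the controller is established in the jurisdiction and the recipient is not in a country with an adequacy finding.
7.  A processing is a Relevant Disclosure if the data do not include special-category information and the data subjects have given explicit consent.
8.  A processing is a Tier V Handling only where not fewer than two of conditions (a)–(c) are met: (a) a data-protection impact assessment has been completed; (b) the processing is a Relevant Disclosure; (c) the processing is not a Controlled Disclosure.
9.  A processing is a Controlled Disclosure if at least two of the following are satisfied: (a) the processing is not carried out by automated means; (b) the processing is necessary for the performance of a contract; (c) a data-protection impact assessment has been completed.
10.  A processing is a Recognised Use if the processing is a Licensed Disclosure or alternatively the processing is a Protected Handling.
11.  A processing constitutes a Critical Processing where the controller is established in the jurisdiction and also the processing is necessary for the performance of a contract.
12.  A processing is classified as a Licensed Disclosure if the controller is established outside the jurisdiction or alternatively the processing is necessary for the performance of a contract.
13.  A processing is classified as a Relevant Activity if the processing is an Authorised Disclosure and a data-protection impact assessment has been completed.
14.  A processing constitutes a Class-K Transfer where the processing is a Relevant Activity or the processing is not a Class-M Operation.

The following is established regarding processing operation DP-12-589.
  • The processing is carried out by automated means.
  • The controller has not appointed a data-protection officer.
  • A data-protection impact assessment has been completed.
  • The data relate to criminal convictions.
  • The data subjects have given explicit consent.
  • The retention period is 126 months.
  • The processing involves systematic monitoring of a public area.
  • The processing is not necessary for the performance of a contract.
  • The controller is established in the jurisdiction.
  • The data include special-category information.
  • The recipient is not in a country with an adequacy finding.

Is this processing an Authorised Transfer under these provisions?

Yes

paragraph 7 — Relevant Disclosure: [the data do not include special-category information? no] AND [the data subjects have given explicit consent? yes] → not satisfied.
paragraph 9 — Controlled Disclosure: the processing is not carried out by automated means? no; the processing is necessary for the performance of a contract? no; a data-protection impact assessment has been completed? yes — 1 of 3 hold (need ≥2) → not satisfied.
paragraph 8 — Tier V Handling: a data-protection impact assessment has been completed? yes; Relevant Disclosure (paragraph 7)? no; not a Controlled Disclosure (paragraph 9)? yes — 2 of 3 hold (need ≥2) → satisfied.
paragraph 4 — Authorised Transfer: [Tier V Handling (paragraph 8)? yes] OR [the data do not relate to criminal convictions? no] → satisfied.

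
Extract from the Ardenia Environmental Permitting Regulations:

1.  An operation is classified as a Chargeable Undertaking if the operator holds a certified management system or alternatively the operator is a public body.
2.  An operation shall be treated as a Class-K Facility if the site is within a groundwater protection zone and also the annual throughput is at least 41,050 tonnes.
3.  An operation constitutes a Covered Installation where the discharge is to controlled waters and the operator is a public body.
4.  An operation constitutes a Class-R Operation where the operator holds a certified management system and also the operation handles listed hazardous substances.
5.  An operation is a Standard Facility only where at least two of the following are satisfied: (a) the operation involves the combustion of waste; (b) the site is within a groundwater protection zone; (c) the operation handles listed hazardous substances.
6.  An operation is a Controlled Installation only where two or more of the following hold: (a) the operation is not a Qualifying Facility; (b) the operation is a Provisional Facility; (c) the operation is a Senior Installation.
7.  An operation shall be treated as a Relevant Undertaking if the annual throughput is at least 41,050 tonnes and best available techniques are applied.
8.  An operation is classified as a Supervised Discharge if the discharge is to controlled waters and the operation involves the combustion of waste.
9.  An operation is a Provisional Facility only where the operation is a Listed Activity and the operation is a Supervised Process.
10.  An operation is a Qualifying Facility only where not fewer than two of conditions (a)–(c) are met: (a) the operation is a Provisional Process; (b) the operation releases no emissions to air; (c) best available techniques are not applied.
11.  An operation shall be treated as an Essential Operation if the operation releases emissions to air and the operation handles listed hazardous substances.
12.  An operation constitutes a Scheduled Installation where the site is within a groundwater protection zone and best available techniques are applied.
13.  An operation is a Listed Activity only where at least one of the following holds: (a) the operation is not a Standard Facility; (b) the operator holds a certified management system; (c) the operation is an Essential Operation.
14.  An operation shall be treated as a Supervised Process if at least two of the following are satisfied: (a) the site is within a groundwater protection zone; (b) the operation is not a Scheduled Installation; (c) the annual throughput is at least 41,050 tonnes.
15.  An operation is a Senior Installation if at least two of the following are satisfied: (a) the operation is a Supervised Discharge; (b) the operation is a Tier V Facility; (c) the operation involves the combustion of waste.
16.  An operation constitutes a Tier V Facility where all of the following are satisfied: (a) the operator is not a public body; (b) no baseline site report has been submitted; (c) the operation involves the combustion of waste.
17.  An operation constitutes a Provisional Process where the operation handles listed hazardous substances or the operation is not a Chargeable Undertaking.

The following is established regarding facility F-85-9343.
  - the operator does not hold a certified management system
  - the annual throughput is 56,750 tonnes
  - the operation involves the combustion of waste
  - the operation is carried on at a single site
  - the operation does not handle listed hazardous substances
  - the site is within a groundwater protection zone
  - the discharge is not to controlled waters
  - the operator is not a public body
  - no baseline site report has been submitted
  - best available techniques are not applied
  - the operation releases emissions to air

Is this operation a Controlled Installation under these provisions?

No

Under paragraph 1: the operator holds a certified management system? no; or the operator is a public body? no. So the operation is not a Chargeable Undertaking.
Under paragraph 17: the operation handles listed hazardous substances? no; or not a Chargeable Undertaking (paragraph 1)? yes. So the operation is a Provisional Process.
Under paragraph 10: Provisional Process (paragraph 17)? yes; the operation releases no emissions to air? no; best available techniques are not applied? yes — 2 of 3 hold (need ≥2) → satisfied.
Under paragraph 5: the operation involves the combustion of waste? yes; the site is within a groundwater protection zone? yes; the operation handles listed hazardous substances? no — 2 of 3 hold (need ≥2) → satisfied.
Under paragraph 11: the operation releases emissions to air? yes; and the operation handles listed hazardous substances? no. So the operation is not an Essential Operation.
Under paragraph 13: not a Standard Facility (paragraph 5)? no; or the operator holds a certified management system? no; or Essential Operation (paragraph 11)? no. So the operation is not a Listed Activity.
Under paragraph 12: the site is within a groundwater protection zone? yes; and best available techniques are applied? no. So the operation is not a Scheduled Installation.
Under paragraph 14: the site is within a groundwater protection zone? yes; not a Scheduled Installation (paragraph 12)? yes; annual throughput: 56,750 tonnes ≥ 41,050 tonnes? yes — 3 of 3 hold (need ≥2) → satisfied.
Under paragraph 9: Listed Activity (paragraph 13)? no; and Supervised Process (paragraph 14)? yes. So the operation is not a Provisional Facility.
Under paragraph 8: the discharge is to controlled waters? no; and the operation involves the combustion of waste? yes. So the operation is not a Supervised Discharge.
Under paragraph 16: the operator is not a public body? yes; and no baseline site report has been submitted? yes; and the operation involves the combustion of waste? yes. So the operation is a Tier V Facility.
Under paragraph 15: Supervised Discharge (paragraph 8)? no; Tier V Facility (paragraph 16)? yes; the operation involves the combustion of waste? yes — 2 of 3 hold (need ≥2) → satisfied.
Under paragraph 6: not a Qualifying Facility (paragraph 10)? no; Provisional Facility (paragraph 9)? no; Senior Installation (paragraph 15)? yes — 1 of 3 hold (need ≥2) → not satisfied.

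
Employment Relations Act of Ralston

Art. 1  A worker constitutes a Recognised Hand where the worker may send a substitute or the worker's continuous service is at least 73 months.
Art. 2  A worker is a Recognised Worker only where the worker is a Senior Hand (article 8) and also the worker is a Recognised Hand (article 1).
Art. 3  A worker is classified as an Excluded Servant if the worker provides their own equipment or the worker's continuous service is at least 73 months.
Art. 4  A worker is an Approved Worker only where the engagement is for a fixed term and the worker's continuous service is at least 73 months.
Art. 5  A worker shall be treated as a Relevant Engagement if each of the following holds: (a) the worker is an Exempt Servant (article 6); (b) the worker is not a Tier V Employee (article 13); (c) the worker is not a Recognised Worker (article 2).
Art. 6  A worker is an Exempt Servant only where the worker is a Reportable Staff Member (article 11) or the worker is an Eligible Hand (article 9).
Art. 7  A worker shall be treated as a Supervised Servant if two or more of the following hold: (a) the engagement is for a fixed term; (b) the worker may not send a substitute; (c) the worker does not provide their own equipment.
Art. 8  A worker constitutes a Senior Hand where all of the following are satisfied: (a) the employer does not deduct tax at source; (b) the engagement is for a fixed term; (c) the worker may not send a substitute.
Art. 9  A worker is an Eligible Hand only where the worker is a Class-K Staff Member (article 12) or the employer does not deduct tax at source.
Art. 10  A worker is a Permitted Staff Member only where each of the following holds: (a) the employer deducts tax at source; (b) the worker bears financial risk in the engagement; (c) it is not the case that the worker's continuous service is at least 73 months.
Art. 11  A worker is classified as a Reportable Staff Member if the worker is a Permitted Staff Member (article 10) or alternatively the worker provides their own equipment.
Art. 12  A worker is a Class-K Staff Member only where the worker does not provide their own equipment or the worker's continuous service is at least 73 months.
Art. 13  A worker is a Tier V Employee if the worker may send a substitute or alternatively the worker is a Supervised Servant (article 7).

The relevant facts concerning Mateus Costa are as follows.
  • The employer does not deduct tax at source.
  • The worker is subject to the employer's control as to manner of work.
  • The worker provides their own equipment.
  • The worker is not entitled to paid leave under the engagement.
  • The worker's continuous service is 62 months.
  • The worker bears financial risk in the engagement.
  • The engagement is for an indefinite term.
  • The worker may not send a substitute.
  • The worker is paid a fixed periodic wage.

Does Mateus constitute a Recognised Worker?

article 8 — Senior Hand: [the employer does not deduct tax at source? yes] AND [the engagement is for a fixed term? no] AND [the worker may not send a substitute? yes] → not satisfied.
article 1 — Recognised Hand: [the worker may send a substitute? no] OR [worker's continuous service: 62 months ≥ 73 months? no] → not satisfied.
article 2 — Recognised Worker: [Senior Hand (article 8)? no] AND [Recognised Hand (article 1)? no] → not satisfied.

No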